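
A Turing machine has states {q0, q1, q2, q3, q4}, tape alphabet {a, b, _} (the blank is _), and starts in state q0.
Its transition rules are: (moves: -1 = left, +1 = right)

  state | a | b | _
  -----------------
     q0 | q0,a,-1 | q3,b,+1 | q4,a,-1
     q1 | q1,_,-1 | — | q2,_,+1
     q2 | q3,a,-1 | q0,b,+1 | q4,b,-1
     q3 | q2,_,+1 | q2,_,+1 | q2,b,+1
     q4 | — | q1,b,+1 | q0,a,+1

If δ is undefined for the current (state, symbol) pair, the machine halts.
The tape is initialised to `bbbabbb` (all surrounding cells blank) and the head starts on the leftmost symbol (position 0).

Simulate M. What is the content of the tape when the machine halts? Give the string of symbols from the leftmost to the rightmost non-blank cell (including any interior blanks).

state=q0 head=0 tape=[b]bbabbb___   (q0,b)→(q3,b,+1)
state=q3 head=1 tape=b[b]babbb___   (q3,b)→(q2,_,+1)
state=q2 head=2 tape=b_[b]abbb___   (q2,b)→(q0,b,+1)
state=q0 head=3 tape=b_b[a]bbb___   (q0,a)→(q0,a,-1)
state=q0 head=2 tape=b_[b]abbb___   (q0,b)→(q3,b,+1)
state=q3 head=3 tape=b_b[a]bbb___   (q3,a)→(q2,_,+1)
state=q2 head=4 tape=b_b_[b]bb___   (q2,b)→(q0,b,+1)
state=q0 head=5 tape=b_b_b[b]b___   (q0,b)→(q3,b,+1)
state=q3 head=6 tape=b_b_bb[b]___   (q3,b)→(q2,_,+1)
state=q2 head=7 tape=b_b_bb_[_]__   (q2,_)→(q4,b,-1)
state=q4 head=6 tape=b_b_bb[_]b__   (q4,_)→(q0,a,+1)
state=q0 head=7 tape=b_b_bba[b]__   (q0,b)→(q3,b,+1)
state=q3 head=8 tape=b_b_bbab[_]_   (q3,_)→(q2,b,+1)
state=q2 head=9 tape=b_b_bbabb[_]   (q2,_)→(q4,b,-1)
state=q4 head=8 tape=b_b_bbab[b]b   (q4,b)→(q1,b,+1)
state=q1 head=9 tape=b_b_bbabb[b]
The non-blank tape span at halt is b_b_bbabbb.

b_b_bbabbb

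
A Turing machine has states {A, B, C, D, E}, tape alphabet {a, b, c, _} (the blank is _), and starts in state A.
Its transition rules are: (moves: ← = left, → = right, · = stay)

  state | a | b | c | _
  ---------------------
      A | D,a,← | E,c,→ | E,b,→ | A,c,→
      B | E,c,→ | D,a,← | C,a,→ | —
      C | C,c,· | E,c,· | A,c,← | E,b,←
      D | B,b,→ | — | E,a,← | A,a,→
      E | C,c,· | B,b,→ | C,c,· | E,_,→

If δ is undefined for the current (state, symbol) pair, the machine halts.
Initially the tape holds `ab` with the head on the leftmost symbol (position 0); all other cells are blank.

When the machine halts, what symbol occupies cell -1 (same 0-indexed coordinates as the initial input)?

b

A | _[a]b_   read a → write a, move ←, go to D
D | [_]ab_   read _ → write a, move →, go to A
A | a[a]b_   read a → write a, move ←, go to D
D | [a]ab_   read a → write b, move →, go to B
B | b[a]b_   read a → write c, move →, go to E
E | bc[b]_   read b → write b, move →, go to B
B | bcb[_]
Cell -1 holds b when M halts.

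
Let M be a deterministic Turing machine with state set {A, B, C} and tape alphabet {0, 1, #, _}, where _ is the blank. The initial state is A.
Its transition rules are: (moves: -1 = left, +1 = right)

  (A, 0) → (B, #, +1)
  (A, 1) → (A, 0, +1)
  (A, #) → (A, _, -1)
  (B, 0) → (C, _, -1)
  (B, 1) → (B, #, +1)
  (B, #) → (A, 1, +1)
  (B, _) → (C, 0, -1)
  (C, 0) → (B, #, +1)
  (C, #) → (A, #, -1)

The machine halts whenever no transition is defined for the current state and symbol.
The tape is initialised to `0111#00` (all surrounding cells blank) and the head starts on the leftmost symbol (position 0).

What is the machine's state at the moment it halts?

A | _[0]111#00   read 0 → write #, move +1, go to B
B | _#[1]11#00   read 1 → write #, move +1, go to B
B | _##[1]1#00   read 1 → write #, move +1, go to B
B | _###[1]#00   read 1 → write #, move +1, go to B
B | _####[#]00   read # → write 1, move +1, go to A
A | _####1[0]0   read 0 → write #, move +1, go to B
B | _####1#[0]   read 0 → write _, move -1, go to C
C | _####1[#]_   read # → write #, move -1, go to A
A | _####[1]#_   read 1 → write 0, move +1, go to A
A | _####0[#]_   read # → write _, move -1, go to A
A | _####[0]__   read 0 → write #, move +1, go to B
B | _#####[_]_   read _ → write 0, move -1, go to C
C | _####[#]0_   read # → write #, move -1, go to A
A | _###[#]#0_   read # → write _, move -1, go to A
A | _##[#]_#0_   read # → write _, move -1, go to A
A | _#[#]__#0_   read # → write _, move -1, go to A
A | _[#]___#0_   read # → write _, move -1, go to A
A | [_]____#0_
No transition is defined for (A, _); M halts in state A.

A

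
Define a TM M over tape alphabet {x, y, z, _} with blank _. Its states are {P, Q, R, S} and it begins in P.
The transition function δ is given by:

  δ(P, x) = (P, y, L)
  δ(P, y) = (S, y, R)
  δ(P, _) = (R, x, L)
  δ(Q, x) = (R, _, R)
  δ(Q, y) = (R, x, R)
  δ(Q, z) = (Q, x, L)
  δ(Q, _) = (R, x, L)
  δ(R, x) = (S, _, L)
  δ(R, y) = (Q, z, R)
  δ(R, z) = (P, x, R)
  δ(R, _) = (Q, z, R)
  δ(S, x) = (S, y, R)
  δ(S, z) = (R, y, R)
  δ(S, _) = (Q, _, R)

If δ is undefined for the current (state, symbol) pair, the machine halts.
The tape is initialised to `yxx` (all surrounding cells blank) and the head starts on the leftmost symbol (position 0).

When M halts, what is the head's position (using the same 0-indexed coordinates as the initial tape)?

3

P | [y]xx____   read y → write y, move R, go to S
S | y[x]x____   read x → write y, move R, go to S
S | yy[x]____   read x → write y, move R, go to S
S | yyy[_]___   read _ → write _, move R, go to Q
Q | yyy_[_]__   read _ → write x, move L, go to R
R | yyy[_]x__   read _ → write z, move R, go to Q
Q | yyyz[x]__   read x → write _, move R, go to R
R | yyyz_[_]_   read _ → write z, move R, go to Q
Q | yyyz_z[_]   read _ → write x, move L, go to R
R | yyyz_[z]x   read z → write x, move R, go to P
P | yyyz_x[x]   read x → write y, move L, go to P
P | yyyz_[x]y   read x → write y, move L, go to P
P | yyyz[_]yy   read _ → write x, move L, go to R
R | yyy[z]xyy   read z → write x, move R, go to P
P | yyyx[x]yy   read x → write y, move L, go to P
P | yyy[x]yyy   read x → write y, move L, go to P
P | yy[y]yyyy   read y → write y, move R, go to S
S | yyy[y]yyy
At halt the head is at cell 3.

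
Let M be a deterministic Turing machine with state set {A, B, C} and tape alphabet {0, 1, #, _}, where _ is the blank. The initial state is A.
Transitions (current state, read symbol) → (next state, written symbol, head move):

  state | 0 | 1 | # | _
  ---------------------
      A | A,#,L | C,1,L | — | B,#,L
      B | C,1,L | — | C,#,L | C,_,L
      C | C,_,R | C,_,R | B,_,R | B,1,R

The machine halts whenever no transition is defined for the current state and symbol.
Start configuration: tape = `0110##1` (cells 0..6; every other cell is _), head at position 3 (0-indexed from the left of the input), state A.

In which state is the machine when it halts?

A | 011[0]##1   read 0 → write #, move L, go to A
A | 01[1]###1   read 1 → write 1, move L, go to C
C | 0[1]1###1   read 1 → write _, move R, go to C
C | 0_[1]###1   read 1 → write _, move R, go to C
C | 0__[#]##1   read # → write _, move R, go to B
B | 0___[#]#1   read # → write #, move L, go to C
C | 0__[_]##1   read _ → write 1, move R, go to B
B | 0__1[#]#1   read # → write #, move L, go to C
C | 0__[1]##1   read 1 → write _, move R, go to C
C | 0___[#]#1   read # → write _, move R, go to B
B | 0____[#]1   read # → write #, move L, go to C
C | 0___[_]#1   read _ → write 1, move R, go to B
B | 0___1[#]1   read # → write #, move L, go to C
C | 0___[1]#1   read 1 → write _, move R, go to C
C | 0____[#]1   read # → write _, move R, go to B
B | 0_____[1]
No transition is defined for (B, 1); M halts in state B.

B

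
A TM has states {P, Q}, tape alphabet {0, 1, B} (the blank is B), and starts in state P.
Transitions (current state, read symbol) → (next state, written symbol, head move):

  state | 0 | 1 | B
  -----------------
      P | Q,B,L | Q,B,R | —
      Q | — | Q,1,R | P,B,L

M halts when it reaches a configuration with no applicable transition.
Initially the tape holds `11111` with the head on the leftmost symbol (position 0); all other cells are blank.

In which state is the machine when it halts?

state=P head=0 tape=[1]1111B   (P,1)→(Q,B,R)
state=Q head=1 tape=B[1]111B   (Q,1)→(Q,1,R)
state=Q head=2 tape=B1[1]11B   (Q,1)→(Q,1,R)
state=Q head=3 tape=B11[1]1B   (Q,1)→(Q,1,R)
state=Q head=4 tape=B111[1]B   (Q,1)→(Q,1,R)
state=Q head=5 tape=B1111[B]   (Q,B)→(P,B,L)
state=P head=4 tape=B111[1]B   (P,1)→(Q,B,R)
state=Q head=5 tape=B111B[B]   (Q,B)→(P,B,L)
state=P head=4 tape=B111[B]B
No transition is defined for (P, B); M halts in state P.

P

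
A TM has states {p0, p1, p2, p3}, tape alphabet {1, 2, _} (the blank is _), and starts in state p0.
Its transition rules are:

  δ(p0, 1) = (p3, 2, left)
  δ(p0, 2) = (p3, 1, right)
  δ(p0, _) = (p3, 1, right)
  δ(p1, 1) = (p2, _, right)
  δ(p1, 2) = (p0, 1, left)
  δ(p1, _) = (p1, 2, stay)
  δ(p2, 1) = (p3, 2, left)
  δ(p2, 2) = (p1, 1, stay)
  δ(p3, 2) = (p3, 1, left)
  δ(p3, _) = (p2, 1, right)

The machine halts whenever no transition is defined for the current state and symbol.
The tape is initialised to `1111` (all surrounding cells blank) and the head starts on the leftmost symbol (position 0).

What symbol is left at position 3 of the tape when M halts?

_

p0 | _[1]111_   read 1 → write 2, move left, go to p3
p3 | [_]2111_   read _ → write 1, move right, go to p2
p2 | 1[2]111_   read 2 → write 1, move stay, go to p1
p1 | 1[1]111_   read 1 → write _, move right, go to p2
p2 | 1_[1]11_   read 1 → write 2, move left, go to p3
p3 | 1[_]211_   read _ → write 1, move right, go to p2
p2 | 11[2]11_   read 2 → write 1, move stay, go to p1
p1 | 11[1]11_   read 1 → write _, move right, go to p2
p2 | 11_[1]1_   read 1 → write 2, move left, go to p3
p3 | 11[_]21_   read _ → write 1, move right, go to p2
p2 | 111[2]1_   read 2 → write 1, move stay, go to p1
p1 | 111[1]1_   read 1 → write _, move right, go to p2
p2 | 111_[1]_   read 1 → write 2, move left, go to p3
p3 | 111[_]2_   read _ → write 1, move right, go to p2
p2 | 1111[2]_   read 2 → write 1, move stay, go to p1
p1 | 1111[1]_   read 1 → write _, move right, go to p2
p2 | 1111_[_]
Cell 3 holds _ when M halts.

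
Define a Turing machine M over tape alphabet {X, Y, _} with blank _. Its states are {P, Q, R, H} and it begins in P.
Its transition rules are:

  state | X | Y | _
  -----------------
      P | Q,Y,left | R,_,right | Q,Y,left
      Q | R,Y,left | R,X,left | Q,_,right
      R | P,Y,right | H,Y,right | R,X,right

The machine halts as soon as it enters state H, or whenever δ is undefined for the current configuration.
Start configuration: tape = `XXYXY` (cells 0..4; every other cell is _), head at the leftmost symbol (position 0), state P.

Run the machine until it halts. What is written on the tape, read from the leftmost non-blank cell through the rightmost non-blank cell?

XY_YYXY

state=P head=0 tape=__[X]XYXY   (P,X)→(Q,Y,left)
state=Q head=-1 tape=_[_]YXYXY   (Q,_)→(Q,_,right)
state=Q head=0 tape=__[Y]XYXY   (Q,Y)→(R,X,left)
state=R head=-1 tape=_[_]XXYXY   (R,_)→(R,X,right)
state=R head=0 tape=_X[X]XYXY   (R,X)→(P,Y,right)
state=P head=1 tape=_XY[X]YXY   (P,X)→(Q,Y,left)
state=Q head=0 tape=_X[Y]YYXY   (Q,Y)→(R,X,left)
state=R head=-1 tape=_[X]XYYXY   (R,X)→(P,Y,right)
state=P head=0 tape=_Y[X]YYXY   (P,X)→(Q,Y,left)
state=Q head=-1 tape=_[Y]YYYXY   (Q,Y)→(R,X,left)
state=R head=-2 tape=[_]XYYYXY   (R,_)→(R,X,right)
state=R head=-1 tape=X[X]YYYXY   (R,X)→(P,Y,right)
state=P head=0 tape=XY[Y]YYXY   (P,Y)→(R,_,right)
state=R head=1 tape=XY_[Y]YXY   (R,Y)→(H,Y,right)
state=H head=2 tape=XY_Y[Y]XY
The non-blank tape span at halt is XY_YYXY.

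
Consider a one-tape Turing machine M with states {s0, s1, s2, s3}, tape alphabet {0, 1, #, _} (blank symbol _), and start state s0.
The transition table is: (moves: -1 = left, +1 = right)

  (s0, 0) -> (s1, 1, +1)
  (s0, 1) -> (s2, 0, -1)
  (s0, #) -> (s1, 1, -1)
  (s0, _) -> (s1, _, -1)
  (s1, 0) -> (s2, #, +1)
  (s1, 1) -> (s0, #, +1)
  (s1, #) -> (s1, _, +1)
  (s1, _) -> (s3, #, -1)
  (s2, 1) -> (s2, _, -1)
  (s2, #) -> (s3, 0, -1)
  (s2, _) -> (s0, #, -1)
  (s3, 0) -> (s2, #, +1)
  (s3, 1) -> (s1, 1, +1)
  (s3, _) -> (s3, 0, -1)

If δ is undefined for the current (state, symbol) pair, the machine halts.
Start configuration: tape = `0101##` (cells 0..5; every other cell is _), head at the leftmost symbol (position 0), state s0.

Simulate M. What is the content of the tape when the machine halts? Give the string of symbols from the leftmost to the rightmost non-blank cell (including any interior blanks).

1#1#00#

s0 | [0]101##_   read 0 → write 1, move +1, go to s1
s1 | 1[1]01##_   read 1 → write #, move +1, go to s0
s0 | 1#[0]1##_   read 0 → write 1, move +1, go to s1
s1 | 1#1[1]##_   read 1 → write #, move +1, go to s0
s0 | 1#1#[#]#_   read # → write 1, move -1, go to s1
s1 | 1#1[#]1#_   read # → write _, move +1, go to s1
s1 | 1#1_[1]#_   read 1 → write #, move +1, go to s0
s0 | 1#1_#[#]_   read # → write 1, move -1, go to s1
s1 | 1#1_[#]1_   read # → write _, move +1, go to s1
s1 | 1#1__[1]_   read 1 → write #, move +1, go to s0
s0 | 1#1__#[_]   read _ → write _, move -1, go to s1
s1 | 1#1__[#]_   read # → write _, move +1, go to s1
s1 | 1#1___[_]   read _ → write #, move -1, go to s3
s3 | 1#1__[_]#   read _ → write 0, move -1, go to s3
s3 | 1#1_[_]0#   read _ → write 0, move -1, go to s3
s3 | 1#1[_]00#   read _ → write 0, move -1, go to s3
s3 | 1#[1]000#   read 1 → write 1, move +1, go to s1
s1 | 1#1[0]00#   read 0 → write #, move +1, go to s2
s2 | 1#1#[0]0#
The non-blank tape span at halt is 1#1#00#.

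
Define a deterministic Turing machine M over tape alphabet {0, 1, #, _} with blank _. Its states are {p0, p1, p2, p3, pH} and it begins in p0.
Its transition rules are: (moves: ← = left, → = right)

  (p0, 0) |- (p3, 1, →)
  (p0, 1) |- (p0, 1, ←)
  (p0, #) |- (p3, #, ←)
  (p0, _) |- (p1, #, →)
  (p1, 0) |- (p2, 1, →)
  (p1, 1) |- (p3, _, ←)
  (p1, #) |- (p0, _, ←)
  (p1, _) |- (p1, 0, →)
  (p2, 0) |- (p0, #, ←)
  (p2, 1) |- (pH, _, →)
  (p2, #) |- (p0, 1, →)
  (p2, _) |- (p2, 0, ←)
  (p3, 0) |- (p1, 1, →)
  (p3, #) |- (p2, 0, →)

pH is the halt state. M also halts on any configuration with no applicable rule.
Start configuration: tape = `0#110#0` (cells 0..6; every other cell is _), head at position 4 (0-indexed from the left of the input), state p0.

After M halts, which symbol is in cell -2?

p0 | ___0#11[0]#0_   read 0 → write 1, move →, go to p3
p3 | ___0#111[#]0_   read # → write 0, move →, go to p2
p2 | ___0#1110[0]_   read 0 → write #, move ←, go to p0
p0 | ___0#111[0]#_   read 0 → write 1, move →, go to p3
p3 | ___0#1111[#]_   read # → write 0, move →, go to p2
p2 | ___0#11110[_]   read _ → write 0, move ←, go to p2
p2 | ___0#1111[0]0   read 0 → write #, move ←, go to p0
p0 | ___0#111[1]#0   read 1 → write 1, move ←, go to p0
p0 | ___0#11[1]1#0   read 1 → write 1, move ←, go to p0
p0 | ___0#1[1]11#0   read 1 → write 1, move ←, go to p0
p0 | ___0#[1]111#0   read 1 → write 1, move ←, go to p0
p0 | ___0[#]1111#0   read # → write #, move ←, go to p3
p3 | ___[0]#1111#0   read 0 → write 1, move →, go to p1
p1 | ___1[#]1111#0   read # → write _, move ←, go to p0
p0 | ___[1]_1111#0   read 1 → write 1, move ←, go to p0
p0 | __[_]1_1111#0   read _ → write #, move →, go to p1
p1 | __#[1]_1111#0   read 1 → write _, move ←, go to p3
p3 | __[#]__1111#0   read # → write 0, move →, go to p2
p2 | __0[_]_1111#0   read _ → write 0, move ←, go to p2
p2 | __[0]0_1111#0   read 0 → write #, move ←, go to p0
p0 | _[_]#0_1111#0   read _ → write #, move →, go to p1
p1 | _#[#]0_1111#0   read # → write _, move ←, go to p0
p0 | _[#]_0_1111#0   read # → write #, move ←, go to p3
p3 | [_]#_0_1111#0
Cell -2 holds # when M halts.

#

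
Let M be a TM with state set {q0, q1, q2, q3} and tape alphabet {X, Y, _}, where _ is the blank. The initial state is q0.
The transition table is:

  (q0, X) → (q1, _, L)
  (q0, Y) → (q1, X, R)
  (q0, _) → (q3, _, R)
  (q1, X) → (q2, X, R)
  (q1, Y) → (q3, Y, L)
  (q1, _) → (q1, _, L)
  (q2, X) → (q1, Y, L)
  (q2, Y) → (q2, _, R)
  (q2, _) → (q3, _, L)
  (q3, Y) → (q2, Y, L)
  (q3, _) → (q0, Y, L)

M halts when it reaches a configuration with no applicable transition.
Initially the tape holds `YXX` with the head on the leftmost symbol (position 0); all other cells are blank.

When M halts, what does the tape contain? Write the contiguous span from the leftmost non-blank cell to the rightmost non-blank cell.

state=q0 head=0 tape=[Y]XX_   (q0,Y)→(q1,X,R)
state=q1 head=1 tape=X[X]X_   (q1,X)→(q2,X,R)
state=q2 head=2 tape=XX[X]_   (q2,X)→(q1,Y,L)
state=q1 head=1 tape=X[X]Y_   (q1,X)→(q2,X,R)
state=q2 head=2 tape=XX[Y]_   (q2,Y)→(q2,_,R)
state=q2 head=3 tape=XX_[_]   (q2,_)→(q3,_,L)
state=q3 head=2 tape=XX[_]_   (q3,_)→(q0,Y,L)
state=q0 head=1 tape=X[X]Y_   (q0,X)→(q1,_,L)
state=q1 head=0 tape=[X]_Y_   (q1,X)→(q2,X,R)
state=q2 head=1 tape=X[_]Y_   (q2,_)→(q3,_,L)
state=q3 head=0 tape=[X]_Y_
The non-blank tape span at halt is X_Y.

X_Y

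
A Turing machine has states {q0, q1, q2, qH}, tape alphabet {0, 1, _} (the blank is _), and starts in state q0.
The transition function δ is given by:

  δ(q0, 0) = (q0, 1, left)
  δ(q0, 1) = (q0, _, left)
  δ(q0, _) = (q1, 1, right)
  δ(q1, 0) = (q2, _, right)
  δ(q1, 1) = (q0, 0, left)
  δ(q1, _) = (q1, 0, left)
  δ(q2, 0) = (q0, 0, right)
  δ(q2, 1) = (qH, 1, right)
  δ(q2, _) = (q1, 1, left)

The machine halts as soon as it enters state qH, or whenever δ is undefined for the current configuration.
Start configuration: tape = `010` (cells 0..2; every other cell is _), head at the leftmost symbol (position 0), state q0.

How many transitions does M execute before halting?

state=q0 head=0 tape=_____[0]10   (q0,0)→(q0,1,left)
state=q0 head=-1 tape=____[_]110   (q0,_)→(q1,1,right)
state=q1 head=0 tape=____1[1]10   (q1,1)→(q0,0,left)
state=q0 head=-1 tape=____[1]010   (q0,1)→(q0,_,left)
state=q0 head=-2 tape=___[_]_010   (q0,_)→(q1,1,right)
state=q1 head=-1 tape=___1[_]010   (q1,_)→(q1,0,left)
state=q1 head=-2 tape=___[1]0010   (q1,1)→(q0,0,left)
state=q0 head=-3 tape=__[_]00010   (q0,_)→(q1,1,right)
state=q1 head=-2 tape=__1[0]0010   (q1,0)→(q2,_,right)
state=q2 head=-1 tape=__1_[0]010   (q2,0)→(q0,0,right)
state=q0 head=0 tape=__1_0[0]10   (q0,0)→(q0,1,left)
state=q0 head=-1 tape=__1_[0]110   (q0,0)→(q0,1,left)
state=q0 head=-2 tape=__1[_]1110   (q0,_)→(q1,1,right)
state=q1 head=-1 tape=__11[1]110   (q1,1)→(q0,0,left)
state=q0 head=-2 tape=__1[1]0110   (q0,1)→(q0,_,left)
state=q0 head=-3 tape=__[1]_0110   (q0,1)→(q0,_,left)
state=q0 head=-4 tape=_[_]__0110   (q0,_)→(q1,1,right)
state=q1 head=-3 tape=_1[_]_0110   (q1,_)→(q1,0,left)
state=q1 head=-4 tape=_[1]0_0110   (q1,1)→(q0,0,left)
state=q0 head=-5 tape=[_]00_0110   (q0,_)→(q1,1,right)
state=q1 head=-4 tape=1[0]0_0110   (q1,0)→(q2,_,right)
state=q2 head=-3 tape=1_[0]_0110   (q2,0)→(q0,0,right)
state=q0 head=-2 tape=1_0[_]0110   (q0,_)→(q1,1,right)
state=q1 head=-1 tape=1_01[0]110   (q1,0)→(q2,_,right)
state=q2 head=0 tape=1_01_[1]10   (q2,1)→(qH,1,right)
state=qH head=1 tape=1_01_1[1]0
M halts after 25 transitions.

25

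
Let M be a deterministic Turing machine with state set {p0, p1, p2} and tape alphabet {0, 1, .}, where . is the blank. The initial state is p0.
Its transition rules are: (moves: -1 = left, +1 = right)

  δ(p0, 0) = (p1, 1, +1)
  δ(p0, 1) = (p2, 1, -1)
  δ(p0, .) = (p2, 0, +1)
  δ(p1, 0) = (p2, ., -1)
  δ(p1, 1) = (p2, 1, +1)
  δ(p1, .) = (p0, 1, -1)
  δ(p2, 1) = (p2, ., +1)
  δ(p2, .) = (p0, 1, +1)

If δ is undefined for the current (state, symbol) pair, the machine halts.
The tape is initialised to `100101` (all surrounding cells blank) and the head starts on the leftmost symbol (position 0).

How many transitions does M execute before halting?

p0 | .[1]00101   read 1 → write 1, move -1, go to p2
p2 | [.]100101   read . → write 1, move +1, go to p0
p0 | 1[1]00101   read 1 → write 1, move -1, go to p2
p2 | [1]100101   read 1 → write ., move +1, go to p2
p2 | .[1]00101   read 1 → write ., move +1, go to p2
p2 | ..[0]0101
M halts after 5 transitions.

5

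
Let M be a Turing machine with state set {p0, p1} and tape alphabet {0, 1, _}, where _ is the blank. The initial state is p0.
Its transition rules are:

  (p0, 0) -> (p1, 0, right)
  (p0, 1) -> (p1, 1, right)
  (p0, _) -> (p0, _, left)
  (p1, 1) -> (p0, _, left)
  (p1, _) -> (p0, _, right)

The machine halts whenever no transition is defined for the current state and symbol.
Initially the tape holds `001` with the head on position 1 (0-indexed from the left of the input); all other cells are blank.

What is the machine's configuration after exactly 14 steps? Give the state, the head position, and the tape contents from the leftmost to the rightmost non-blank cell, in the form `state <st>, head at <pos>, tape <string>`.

state p0, head at 1, tape 00

p0 | 0[0]1_   read 0 → write 0, move right, go to p1
p1 | 00[1]_   read 1 → write _, move left, go to p0
p0 | 0[0]__   read 0 → write 0, move right, go to p1
p1 | 00[_]_   read _ → write _, move right, go to p0
p0 | 00_[_]   read _ → write _, move left, go to p0
p0 | 00[_]_   read _ → write _, move left, go to p0
p0 | 0[0]__   read 0 → write 0, move right, go to p1
p1 | 00[_]_   read _ → write _, move right, go to p0
p0 | 00_[_]   read _ → write _, move left, go to p0
p0 | 00[_]_   read _ → write _, move left, go to p0
p0 | 0[0]__   read 0 → write 0, move right, go to p1
p1 | 00[_]_   read _ → write _, move right, go to p0
p0 | 00_[_]   read _ → write _, move left, go to p0
p0 | 00[_]_   read _ → write _, move left, go to p0
p0 | 0[0]__
After 14 steps: state p0, head at 1, tape 00.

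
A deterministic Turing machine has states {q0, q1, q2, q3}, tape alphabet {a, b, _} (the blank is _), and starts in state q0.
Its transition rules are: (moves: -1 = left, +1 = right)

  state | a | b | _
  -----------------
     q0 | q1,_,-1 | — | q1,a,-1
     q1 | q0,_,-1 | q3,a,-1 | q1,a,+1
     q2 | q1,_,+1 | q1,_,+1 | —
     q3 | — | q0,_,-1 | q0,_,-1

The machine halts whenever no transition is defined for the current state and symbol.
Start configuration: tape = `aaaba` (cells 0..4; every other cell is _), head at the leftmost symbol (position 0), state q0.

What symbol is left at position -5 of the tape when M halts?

a

state=q0 head=0 tape=_______[a]aaba   (q0,a)→(q1,_,-1)
state=q1 head=-1 tape=______[_]_aaba   (q1,_)→(q1,a,+1)
state=q1 head=0 tape=______a[_]aaba   (q1,_)→(q1,a,+1)
state=q1 head=1 tape=______aa[a]aba   (q1,a)→(q0,_,-1)
state=q0 head=0 tape=______a[a]_aba   (q0,a)→(q1,_,-1)
state=q1 head=-1 tape=______[a]__aba   (q1,a)→(q0,_,-1)
state=q0 head=-2 tape=_____[_]___aba   (q0,_)→(q1,a,-1)
state=q1 head=-3 tape=____[_]a___aba   (q1,_)→(q1,a,+1)
state=q1 head=-2 tape=____a[a]___aba   (q1,a)→(q0,_,-1)
state=q0 head=-3 tape=____[a]____aba   (q0,a)→(q1,_,-1)
state=q1 head=-4 tape=___[_]_____aba   (q1,_)→(q1,a,+1)
state=q1 head=-3 tape=___a[_]____aba   (q1,_)→(q1,a,+1)
state=q1 head=-2 tape=___aa[_]___aba   (q1,_)→(q1,a,+1)
state=q1 head=-1 tape=___aaa[_]__aba   (q1,_)→(q1,a,+1)
state=q1 head=0 tape=___aaaa[_]_aba   (q1,_)→(q1,a,+1)
state=q1 head=1 tape=___aaaaa[_]aba   (q1,_)→(q1,a,+1)
state=q1 head=2 tape=___aaaaaa[a]ba   (q1,a)→(q0,_,-1)
state=q0 head=1 tape=___aaaaa[a]_ba   (q0,a)→(q1,_,-1)
state=q1 head=0 tape=___aaaa[a]__ba   (q1,a)→(q0,_,-1)
state=q0 head=-1 tape=___aaa[a]___ba   (q0,a)→(q1,_,-1)
state=q1 head=-2 tape=___aa[a]____ba   (q1,a)→(q0,_,-1)
state=q0 head=-3 tape=___a[a]_____ba   (q0,a)→(q1,_,-1)
state=q1 head=-4 tape=___[a]______ba   (q1,a)→(q0,_,-1)
state=q0 head=-5 tape=__[_]_______ba   (q0,_)→(q1,a,-1)
state=q1 head=-6 tape=_[_]a_______ba   (q1,_)→(q1,a,+1)
state=q1 head=-5 tape=_a[a]_______ba   (q1,a)→(q0,_,-1)
state=q0 head=-6 tape=_[a]________ba   (q0,a)→(q1,_,-1)
state=q1 head=-7 tape=[_]_________ba   (q1,_)→(q1,a,+1)
state=q1 head=-6 tape=a[_]________ba   (q1,_)→(q1,a,+1)
state=q1 head=-5 tape=aa[_]_______ba   (q1,_)→(q1,a,+1)
state=q1 head=-4 tape=aaa[_]______ba   (q1,_)→(q1,a,+1)
state=q1 head=-3 tape=aaaa[_]_____ba   (q1,_)→(q1,a,+1)
state=q1 head=-2 tape=aaaaa[_]____ba   (q1,_)→(q1,a,+1)
state=q1 head=-1 tape=aaaaaa[_]___ba   (q1,_)→(q1,a,+1)
state=q1 head=0 tape=aaaaaaa[_]__ba   (q1,_)→(q1,a,+1)
state=q1 head=1 tape=aaaaaaaa[_]_ba   (q1,_)→(q1,a,+1)
state=q1 head=2 tape=aaaaaaaaa[_]ba   (q1,_)→(q1,a,+1)
state=q1 head=3 tape=aaaaaaaaaa[b]a   (q1,b)→(q3,a,-1)
state=q3 head=2 tape=aaaaaaaaa[a]aa
Cell -5 holds a when M halts.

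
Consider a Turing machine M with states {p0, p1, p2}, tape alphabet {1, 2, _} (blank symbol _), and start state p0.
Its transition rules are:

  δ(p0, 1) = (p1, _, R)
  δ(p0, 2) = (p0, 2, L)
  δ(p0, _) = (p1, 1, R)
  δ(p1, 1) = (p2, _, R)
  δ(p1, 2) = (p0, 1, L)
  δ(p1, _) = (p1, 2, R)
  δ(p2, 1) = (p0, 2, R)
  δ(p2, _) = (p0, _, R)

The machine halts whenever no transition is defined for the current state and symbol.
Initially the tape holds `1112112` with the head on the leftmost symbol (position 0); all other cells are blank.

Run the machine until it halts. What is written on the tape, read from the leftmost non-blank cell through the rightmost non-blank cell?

p0 | [1]112112   read 1 → write _, move R, go to p1
p1 | _[1]12112   read 1 → write _, move R, go to p2
p2 | __[1]2112   read 1 → write 2, move R, go to p0
p0 | __2[2]112   read 2 → write 2, move L, go to p0
p0 | __[2]2112   read 2 → write 2, move L, go to p0
p0 | _[_]22112   read _ → write 1, move R, go to p1
p1 | _1[2]2112   read 2 → write 1, move L, go to p0
p0 | _[1]12112   read 1 → write _, move R, go to p1
p1 | __[1]2112   read 1 → write _, move R, go to p2
p2 | ___[2]112
The non-blank tape span at halt is 2112.

2112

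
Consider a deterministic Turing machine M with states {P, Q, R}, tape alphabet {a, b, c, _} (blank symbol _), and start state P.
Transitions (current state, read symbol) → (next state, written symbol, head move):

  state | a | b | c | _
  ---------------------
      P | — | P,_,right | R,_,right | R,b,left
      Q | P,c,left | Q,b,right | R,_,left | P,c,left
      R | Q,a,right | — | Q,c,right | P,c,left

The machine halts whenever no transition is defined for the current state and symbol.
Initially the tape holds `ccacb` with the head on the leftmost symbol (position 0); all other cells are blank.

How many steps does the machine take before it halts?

P | [c]cacb__   read c → write _, move right, go to R
R | _[c]acb__   read c → write c, move right, go to Q
Q | _c[a]cb__   read a → write c, move left, go to P
P | _[c]ccb__   read c → write _, move right, go to R
R | __[c]cb__   read c → write c, move right, go to Q
Q | __c[c]b__   read c → write _, move left, go to R
R | __[c]_b__   read c → write c, move right, go to Q
Q | __c[_]b__   read _ → write c, move left, go to P
P | __[c]cb__   read c → write _, move right, go to R
R | ___[c]b__   read c → write c, move right, go to Q
Q | ___c[b]__   read b → write b, move right, go to Q
Q | ___cb[_]_   read _ → write c, move left, go to P
P | ___c[b]c_   read b → write _, move right, go to P
P | ___c_[c]_   read c → write _, move right, go to R
R | ___c__[_]   read _ → write c, move left, go to P
P | ___c_[_]c   read _ → write b, move left, go to R
R | ___c[_]bc   read _ → write c, move left, go to P
P | ___[c]cbc   read c → write _, move right, go to R
R | ____[c]bc   read c → write c, move right, go to Q
Q | ____c[b]c   read b → write b, move right, go to Q
Q | ____cb[c]   read c → write _, move left, go to R
R | ____c[b]_
M halts after 21 transitions.

21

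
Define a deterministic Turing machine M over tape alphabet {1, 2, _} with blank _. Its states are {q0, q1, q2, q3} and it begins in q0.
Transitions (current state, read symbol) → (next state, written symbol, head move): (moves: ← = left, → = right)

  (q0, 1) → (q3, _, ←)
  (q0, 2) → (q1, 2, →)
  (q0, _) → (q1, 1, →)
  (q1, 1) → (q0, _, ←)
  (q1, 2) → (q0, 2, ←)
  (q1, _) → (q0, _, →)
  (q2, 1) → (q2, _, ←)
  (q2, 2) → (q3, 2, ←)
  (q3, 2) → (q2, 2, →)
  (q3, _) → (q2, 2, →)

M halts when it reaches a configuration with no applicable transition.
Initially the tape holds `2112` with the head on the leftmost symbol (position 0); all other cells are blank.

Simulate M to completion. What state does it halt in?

q2

state=q0 head=0 tape=[2]112   (q0,2)→(q1,2,→)
state=q1 head=1 tape=2[1]12   (q1,1)→(q0,_,←)
state=q0 head=0 tape=[2]_12   (q0,2)→(q1,2,→)
state=q1 head=1 tape=2[_]12   (q1,_)→(q0,_,→)
state=q0 head=2 tape=2_[1]2   (q0,1)→(q3,_,←)
state=q3 head=1 tape=2[_]_2   (q3,_)→(q2,2,→)
state=q2 head=2 tape=22[_]2
No transition is defined for (q2, _); M halts in state q2.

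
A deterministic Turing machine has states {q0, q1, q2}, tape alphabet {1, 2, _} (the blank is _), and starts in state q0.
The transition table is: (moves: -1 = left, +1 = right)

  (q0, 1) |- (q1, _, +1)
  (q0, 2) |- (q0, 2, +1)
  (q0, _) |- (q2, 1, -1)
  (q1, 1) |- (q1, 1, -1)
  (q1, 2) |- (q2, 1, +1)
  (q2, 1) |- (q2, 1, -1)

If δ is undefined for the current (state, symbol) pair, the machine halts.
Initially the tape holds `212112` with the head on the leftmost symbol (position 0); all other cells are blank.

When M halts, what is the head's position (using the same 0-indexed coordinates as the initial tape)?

q0 | [2]12112   read 2 → write 2, move +1, go to q0
q0 | 2[1]2112   read 1 → write _, move +1, go to q1
q1 | 2_[2]112   read 2 → write 1, move +1, go to q2
q2 | 2_1[1]12   read 1 → write 1, move -1, go to q2
q2 | 2_[1]112   read 1 → write 1, move -1, go to q2
q2 | 2[_]1112
At halt the head is at cell 1.

1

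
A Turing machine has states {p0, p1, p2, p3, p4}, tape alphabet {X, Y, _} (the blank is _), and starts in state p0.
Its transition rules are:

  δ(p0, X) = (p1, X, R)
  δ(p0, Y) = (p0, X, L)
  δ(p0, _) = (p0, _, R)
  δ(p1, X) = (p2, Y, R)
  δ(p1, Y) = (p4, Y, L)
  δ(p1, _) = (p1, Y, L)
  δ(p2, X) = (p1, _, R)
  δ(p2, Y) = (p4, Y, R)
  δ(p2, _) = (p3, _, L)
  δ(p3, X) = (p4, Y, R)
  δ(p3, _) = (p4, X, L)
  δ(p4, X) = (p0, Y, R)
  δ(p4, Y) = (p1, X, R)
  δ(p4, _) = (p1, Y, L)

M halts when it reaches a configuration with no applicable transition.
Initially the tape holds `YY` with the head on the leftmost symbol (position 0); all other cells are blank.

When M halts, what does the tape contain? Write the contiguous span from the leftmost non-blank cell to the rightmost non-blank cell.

p0 | _[Y]Y_   read Y → write X, move L, go to p0
p0 | [_]XY_   read _ → write _, move R, go to p0
p0 | _[X]Y_   read X → write X, move R, go to p1
p1 | _X[Y]_   read Y → write Y, move L, go to p4
p4 | _[X]Y_   read X → write Y, move R, go to p0
p0 | _Y[Y]_   read Y → write X, move L, go to p0
p0 | _[Y]X_   read Y → write X, move L, go to p0
p0 | [_]XX_   read _ → write _, move R, go to p0
p0 | _[X]X_   read X → write X, move R, go to p1
p1 | _X[X]_   read X → write Y, move R, go to p2
p2 | _XY[_]   read _ → write _, move L, go to p3
p3 | _X[Y]_
The non-blank tape span at halt is XY.

XY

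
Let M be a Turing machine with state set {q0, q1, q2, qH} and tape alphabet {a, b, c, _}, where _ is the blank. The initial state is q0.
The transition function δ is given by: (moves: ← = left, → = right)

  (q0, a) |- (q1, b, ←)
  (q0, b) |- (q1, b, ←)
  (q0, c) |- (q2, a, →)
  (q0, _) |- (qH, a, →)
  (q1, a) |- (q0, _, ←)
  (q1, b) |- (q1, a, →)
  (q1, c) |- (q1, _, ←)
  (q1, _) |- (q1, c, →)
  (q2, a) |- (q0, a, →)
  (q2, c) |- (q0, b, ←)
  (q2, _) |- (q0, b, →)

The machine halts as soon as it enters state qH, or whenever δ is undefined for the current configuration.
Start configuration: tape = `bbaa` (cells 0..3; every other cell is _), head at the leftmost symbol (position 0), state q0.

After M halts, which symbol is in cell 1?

state=q0 head=0 tape=_[b]baa__   (q0,b)→(q1,b,←)
state=q1 head=-1 tape=[_]bbaa__   (q1,_)→(q1,c,→)
state=q1 head=0 tape=c[b]baa__   (q1,b)→(q1,a,→)
state=q1 head=1 tape=ca[b]aa__   (q1,b)→(q1,a,→)
state=q1 head=2 tape=caa[a]a__   (q1,a)→(q0,_,←)
state=q0 head=1 tape=ca[a]_a__   (q0,a)→(q1,b,←)
state=q1 head=0 tape=c[a]b_a__   (q1,a)→(q0,_,←)
state=q0 head=-1 tape=[c]_b_a__   (q0,c)→(q2,a,→)
state=q2 head=0 tape=a[_]b_a__   (q2,_)→(q0,b,→)
state=q0 head=1 tape=ab[b]_a__   (q0,b)→(q1,b,←)
state=q1 head=0 tape=a[b]b_a__   (q1,b)→(q1,a,→)
state=q1 head=1 tape=aa[b]_a__   (q1,b)→(q1,a,→)
state=q1 head=2 tape=aaa[_]a__   (q1,_)→(q1,c,→)
state=q1 head=3 tape=aaac[a]__   (q1,a)→(q0,_,←)
state=q0 head=2 tape=aaa[c]___   (q0,c)→(q2,a,→)
state=q2 head=3 tape=aaaa[_]__   (q2,_)→(q0,b,→)
state=q0 head=4 tape=aaaab[_]_   (q0,_)→(qH,a,→)
state=qH head=5 tape=aaaaba[_]
Cell 1 holds a when M halts.

a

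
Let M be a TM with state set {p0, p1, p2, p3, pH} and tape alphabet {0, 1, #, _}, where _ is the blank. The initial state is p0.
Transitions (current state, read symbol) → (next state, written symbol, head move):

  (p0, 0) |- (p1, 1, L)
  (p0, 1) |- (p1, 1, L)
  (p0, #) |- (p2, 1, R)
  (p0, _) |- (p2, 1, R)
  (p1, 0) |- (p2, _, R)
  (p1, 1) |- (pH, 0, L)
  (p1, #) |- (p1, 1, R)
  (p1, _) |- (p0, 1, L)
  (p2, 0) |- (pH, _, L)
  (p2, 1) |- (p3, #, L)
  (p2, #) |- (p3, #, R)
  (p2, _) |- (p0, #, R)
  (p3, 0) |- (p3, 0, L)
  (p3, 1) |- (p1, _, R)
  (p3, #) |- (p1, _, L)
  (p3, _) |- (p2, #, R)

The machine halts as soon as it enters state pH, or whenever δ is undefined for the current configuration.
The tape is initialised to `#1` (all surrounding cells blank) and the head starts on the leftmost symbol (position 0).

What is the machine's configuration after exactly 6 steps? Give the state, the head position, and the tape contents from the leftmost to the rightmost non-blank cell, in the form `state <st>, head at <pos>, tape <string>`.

state p1, head at 0, tape 11

p0 | [#]1_   read # → write 1, move R, go to p2
p2 | 1[1]_   read 1 → write #, move L, go to p3
p3 | [1]#_   read 1 → write _, move R, go to p1
p1 | _[#]_   read # → write 1, move R, go to p1
p1 | _1[_]   read _ → write 1, move L, go to p0
p0 | _[1]1   read 1 → write 1, move L, go to p1
p1 | [_]11
After 6 steps: state p1, head at 0, tape 11.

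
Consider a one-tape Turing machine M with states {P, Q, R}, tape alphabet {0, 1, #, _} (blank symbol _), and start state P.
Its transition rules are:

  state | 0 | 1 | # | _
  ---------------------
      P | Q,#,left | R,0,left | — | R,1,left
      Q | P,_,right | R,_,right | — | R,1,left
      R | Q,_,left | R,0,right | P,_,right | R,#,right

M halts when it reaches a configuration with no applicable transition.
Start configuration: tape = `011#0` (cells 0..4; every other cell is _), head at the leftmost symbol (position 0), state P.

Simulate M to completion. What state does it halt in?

Q

P | __[0]11#0   read 0 → write #, move left, go to Q
Q | _[_]#11#0   read _ → write 1, move left, go to R
R | [_]1#11#0   read _ → write #, move right, go to R
R | #[1]#11#0   read 1 → write 0, move right, go to R
R | #0[#]11#0   read # → write _, move right, go to P
P | #0_[1]1#0   read 1 → write 0, move left, go to R
R | #0[_]01#0   read _ → write #, move right, go to R
R | #0#[0]1#0   read 0 → write _, move left, go to Q
Q | #0[#]_1#0
No transition is defined for (Q, #); M halts in state Q.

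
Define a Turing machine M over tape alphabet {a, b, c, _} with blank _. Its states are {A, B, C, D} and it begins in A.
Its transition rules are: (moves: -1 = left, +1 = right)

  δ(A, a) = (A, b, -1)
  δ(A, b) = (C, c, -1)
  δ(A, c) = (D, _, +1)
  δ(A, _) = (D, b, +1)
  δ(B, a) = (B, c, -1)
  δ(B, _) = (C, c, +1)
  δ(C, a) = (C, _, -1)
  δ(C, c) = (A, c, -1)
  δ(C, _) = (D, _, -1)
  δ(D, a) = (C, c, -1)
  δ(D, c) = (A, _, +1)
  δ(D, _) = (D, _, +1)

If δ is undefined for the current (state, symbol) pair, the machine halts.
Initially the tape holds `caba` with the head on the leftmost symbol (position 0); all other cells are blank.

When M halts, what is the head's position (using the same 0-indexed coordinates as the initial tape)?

3

state=A head=0 tape=_[c]aba   (A,c)→(D,_,+1)
state=D head=1 tape=__[a]ba   (D,a)→(C,c,-1)
state=C head=0 tape=_[_]cba   (C,_)→(D,_,-1)
state=D head=-1 tape=[_]_cba   (D,_)→(D,_,+1)
state=D head=0 tape=_[_]cba   (D,_)→(D,_,+1)
state=D head=1 tape=__[c]ba   (D,c)→(A,_,+1)
state=A head=2 tape=___[b]a   (A,b)→(C,c,-1)
state=C head=1 tape=__[_]ca   (C,_)→(D,_,-1)
state=D head=0 tape=_[_]_ca   (D,_)→(D,_,+1)
state=D head=1 tape=__[_]ca   (D,_)→(D,_,+1)
state=D head=2 tape=___[c]a   (D,c)→(A,_,+1)
state=A head=3 tape=____[a]   (A,a)→(A,b,-1)
state=A head=2 tape=___[_]b   (A,_)→(D,b,+1)
state=D head=3 tape=___b[b]
At halt the head is at cell 3.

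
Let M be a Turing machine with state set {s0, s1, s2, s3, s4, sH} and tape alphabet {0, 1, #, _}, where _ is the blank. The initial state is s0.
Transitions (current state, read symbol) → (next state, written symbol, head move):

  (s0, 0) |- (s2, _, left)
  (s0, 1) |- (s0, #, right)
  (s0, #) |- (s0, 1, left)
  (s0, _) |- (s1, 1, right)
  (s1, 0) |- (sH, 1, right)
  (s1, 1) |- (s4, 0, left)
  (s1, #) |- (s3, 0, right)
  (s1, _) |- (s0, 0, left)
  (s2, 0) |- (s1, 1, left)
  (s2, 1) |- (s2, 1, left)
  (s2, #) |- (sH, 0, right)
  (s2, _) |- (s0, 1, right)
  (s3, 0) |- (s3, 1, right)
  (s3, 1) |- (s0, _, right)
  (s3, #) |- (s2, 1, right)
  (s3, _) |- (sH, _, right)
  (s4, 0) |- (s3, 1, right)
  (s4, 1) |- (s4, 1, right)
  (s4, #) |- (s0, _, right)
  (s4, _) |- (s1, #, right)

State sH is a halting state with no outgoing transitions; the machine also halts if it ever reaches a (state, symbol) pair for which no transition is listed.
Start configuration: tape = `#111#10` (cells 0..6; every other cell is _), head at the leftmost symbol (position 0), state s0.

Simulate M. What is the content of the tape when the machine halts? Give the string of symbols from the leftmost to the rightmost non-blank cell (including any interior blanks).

1111_#0

s0 | _[#]111#10   read # → write 1, move left, go to s0
s0 | [_]1111#10   read _ → write 1, move right, go to s1
s1 | 1[1]111#10   read 1 → write 0, move left, go to s4
s4 | [1]0111#10   read 1 → write 1, move right, go to s4
s4 | 1[0]111#10   read 0 → write 1, move right, go to s3
s3 | 11[1]11#10   read 1 → write _, move right, go to s0
s0 | 11_[1]1#10   read 1 → write #, move right, go to s0
s0 | 11_#[1]#10   read 1 → write #, move right, go to s0
s0 | 11_##[#]10   read # → write 1, move left, go to s0
s0 | 11_#[#]110   read # → write 1, move left, go to s0
s0 | 11_[#]1110   read # → write 1, move left, go to s0
s0 | 11[_]11110   read _ → write 1, move right, go to s1
s1 | 111[1]1110   read 1 → write 0, move left, go to s4
s4 | 11[1]01110   read 1 → write 1, move right, go to s4
s4 | 111[0]1110   read 0 → write 1, move right, go to s3
s3 | 1111[1]110   read 1 → write _, move right, go to s0
s0 | 1111_[1]10   read 1 → write #, move right, go to s0
s0 | 1111_#[1]0   read 1 → write #, move right, go to s0
s0 | 1111_##[0]   read 0 → write _, move left, go to s2
s2 | 1111_#[#]_   read # → write 0, move right, go to sH
sH | 1111_#0[_]
The non-blank tape span at halt is 1111_#0.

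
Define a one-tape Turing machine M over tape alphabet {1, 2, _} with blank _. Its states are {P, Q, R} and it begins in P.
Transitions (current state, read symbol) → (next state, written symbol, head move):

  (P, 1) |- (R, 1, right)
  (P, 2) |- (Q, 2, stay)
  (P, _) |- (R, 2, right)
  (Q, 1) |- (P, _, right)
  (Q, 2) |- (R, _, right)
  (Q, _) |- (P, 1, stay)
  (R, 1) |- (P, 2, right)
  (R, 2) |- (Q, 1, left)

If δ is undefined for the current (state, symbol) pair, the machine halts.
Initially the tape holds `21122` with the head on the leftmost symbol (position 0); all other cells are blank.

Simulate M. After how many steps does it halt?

P | [2]1122_   read 2 → write 2, move stay, go to Q
Q | [2]1122_   read 2 → write _, move right, go to R
R | _[1]122_   read 1 → write 2, move right, go to P
P | _2[1]22_   read 1 → write 1, move right, go to R
R | _21[2]2_   read 2 → write 1, move left, go to Q
Q | _2[1]12_   read 1 → write _, move right, go to P
P | _2_[1]2_   read 1 → write 1, move right, go to R
R | _2_1[2]_   read 2 → write 1, move left, go to Q
Q | _2_[1]1_   read 1 → write _, move right, go to P
P | _2__[1]_   read 1 → write 1, move right, go to R
R | _2__1[_]
M halts after 10 transitions.

10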